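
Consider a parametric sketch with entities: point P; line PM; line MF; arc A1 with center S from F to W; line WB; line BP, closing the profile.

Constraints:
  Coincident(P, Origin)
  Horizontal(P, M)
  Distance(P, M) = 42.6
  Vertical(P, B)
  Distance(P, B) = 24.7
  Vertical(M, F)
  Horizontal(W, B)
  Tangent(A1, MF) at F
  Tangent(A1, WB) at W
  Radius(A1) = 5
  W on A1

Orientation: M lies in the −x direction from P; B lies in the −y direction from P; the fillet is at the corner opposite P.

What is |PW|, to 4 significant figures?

44.99

The virtual corner opposite P is at (-42.60, -24.70). Tangency of A1 to MF means the radius SF is perpendicular to MF and the tangent condition forces SW to be normal to WB, with radius 5.0, so the center S sits 5.0 in from both sides at S = (-37.60, -19.70). That places the tangent points at F = (-42.60, -19.70) on MF and W = (-37.60, -24.70) on WB. Then |PW| = |W − P| = 44.99.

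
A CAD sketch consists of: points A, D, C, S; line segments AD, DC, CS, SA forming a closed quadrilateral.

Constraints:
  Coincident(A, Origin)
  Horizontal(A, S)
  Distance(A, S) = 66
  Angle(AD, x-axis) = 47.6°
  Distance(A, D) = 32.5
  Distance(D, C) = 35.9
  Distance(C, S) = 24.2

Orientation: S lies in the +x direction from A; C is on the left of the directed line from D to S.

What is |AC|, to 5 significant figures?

62.116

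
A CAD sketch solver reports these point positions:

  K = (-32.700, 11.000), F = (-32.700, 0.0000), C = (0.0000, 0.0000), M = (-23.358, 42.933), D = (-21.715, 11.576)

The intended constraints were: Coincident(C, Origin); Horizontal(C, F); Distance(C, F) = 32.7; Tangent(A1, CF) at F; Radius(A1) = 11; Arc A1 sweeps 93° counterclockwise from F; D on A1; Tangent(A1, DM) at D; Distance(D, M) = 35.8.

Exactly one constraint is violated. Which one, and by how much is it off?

Distance(D, M) = 35.8 — off by 4.40.

C = (0.00, 0.00) ✓; C.y = 0.00, F.y = 0.00 ✓; |CF| = 32.70 ✓; ∠(KF, FC) = 90.00° ✓; |KF| = 11.00 ✓; bearing(K→D) − bearing(K→F) = 93.00° ✓; |KD| = 11.00 ✓; ∠(KD, DM) = 90.00° ✓; |DM| = 31.40 ✗.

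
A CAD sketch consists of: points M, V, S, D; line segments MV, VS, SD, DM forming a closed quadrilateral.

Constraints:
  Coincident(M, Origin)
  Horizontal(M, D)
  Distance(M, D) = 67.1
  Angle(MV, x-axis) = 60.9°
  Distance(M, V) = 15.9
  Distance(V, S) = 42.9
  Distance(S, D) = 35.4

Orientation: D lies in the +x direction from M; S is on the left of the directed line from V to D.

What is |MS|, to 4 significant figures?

56.10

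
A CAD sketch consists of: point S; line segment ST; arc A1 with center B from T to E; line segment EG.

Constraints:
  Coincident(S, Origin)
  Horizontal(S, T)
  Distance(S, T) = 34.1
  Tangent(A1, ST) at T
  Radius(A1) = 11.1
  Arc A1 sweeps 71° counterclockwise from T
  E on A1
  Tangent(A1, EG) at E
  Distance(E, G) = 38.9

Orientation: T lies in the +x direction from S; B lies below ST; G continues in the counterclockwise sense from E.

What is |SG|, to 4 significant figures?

45.60

On A1, T sits at bearing 90° from B; a 71° counterclockwise sweep puts E at bearing 161°, so E = B + 11.1·(cos 161°, sin 161°) = (23.60, -7.486). Since A1 is tangent to EG there, BE ⟂ EG, so EG runs along (−sin 161°, cos 161°); with |EG| = 38.9, G = (10.94, -44.27). Then |SG| = |G − S| = 45.60.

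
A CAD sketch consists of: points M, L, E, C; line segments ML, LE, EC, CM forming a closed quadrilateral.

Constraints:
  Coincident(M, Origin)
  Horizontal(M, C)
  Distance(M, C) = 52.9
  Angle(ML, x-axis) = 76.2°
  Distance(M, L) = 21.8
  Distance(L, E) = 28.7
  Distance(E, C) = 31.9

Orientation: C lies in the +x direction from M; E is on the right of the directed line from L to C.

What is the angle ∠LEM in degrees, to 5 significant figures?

49.002°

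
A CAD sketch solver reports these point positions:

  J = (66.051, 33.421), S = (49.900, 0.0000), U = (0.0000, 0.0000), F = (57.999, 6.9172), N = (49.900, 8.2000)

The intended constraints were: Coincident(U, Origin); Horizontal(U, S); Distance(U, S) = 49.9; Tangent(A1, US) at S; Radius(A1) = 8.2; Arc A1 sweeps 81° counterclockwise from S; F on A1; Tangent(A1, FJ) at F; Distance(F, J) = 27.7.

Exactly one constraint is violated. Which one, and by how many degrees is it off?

Tangent(A1, FJ) at F — off by 7.90°.

U = (0.00, 0.00) ✓; U.y = 0.00, S.y = 0.00 ✓; |US| = 49.90 ✓; ∠(NS, SU) = 90.00° ✓; |NS| = 8.200 ✓; bearing(N→F) − bearing(N→S) = 81.00° ✓; |NF| = 8.200 ✓; ∠(NF, FJ) = 97.90° ✗; |FJ| = 27.70 ✓.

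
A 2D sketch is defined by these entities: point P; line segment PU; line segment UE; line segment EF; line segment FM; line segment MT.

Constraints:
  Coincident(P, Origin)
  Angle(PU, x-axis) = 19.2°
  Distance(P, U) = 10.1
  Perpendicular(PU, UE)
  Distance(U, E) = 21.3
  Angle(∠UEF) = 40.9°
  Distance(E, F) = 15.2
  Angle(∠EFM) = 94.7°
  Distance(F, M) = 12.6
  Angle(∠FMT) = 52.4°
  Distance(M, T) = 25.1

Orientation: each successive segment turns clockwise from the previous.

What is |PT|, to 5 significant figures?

28.528

P is at the origin; PU runs at 19.2° with length 10.1, so U = (9.5382, 3.3216). The perpendicularity gives UE at right angles to PU, so UE runs at -70.800°; with |UE| = 21.3, E = (16.543, -16.794). ∠UEF = 40.9° gives EF at 150.10° from the x-axis; with |EF| = 15.2, F = (3.3662, -9.2166). ∠EFM = 94.7° gives FM at 64.800° from the x-axis; with |FM| = 12.6, M = (8.7310, 2.1842). ∠FMT = 52.4° gives MT at -62.800° from the x-axis; with |MT| = 25.1, T = (20.204, -20.140). Then |PT| = |T − P| = 28.528.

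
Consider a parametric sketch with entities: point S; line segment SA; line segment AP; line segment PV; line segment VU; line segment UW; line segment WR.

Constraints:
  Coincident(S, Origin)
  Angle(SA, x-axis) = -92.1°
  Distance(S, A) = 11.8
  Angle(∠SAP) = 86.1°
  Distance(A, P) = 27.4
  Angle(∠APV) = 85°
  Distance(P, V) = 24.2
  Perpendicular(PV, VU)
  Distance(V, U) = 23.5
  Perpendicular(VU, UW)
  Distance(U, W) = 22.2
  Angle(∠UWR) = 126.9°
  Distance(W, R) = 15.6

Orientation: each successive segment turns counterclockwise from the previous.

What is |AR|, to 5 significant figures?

18.971

S is at the origin; SA runs at -92.1° with length 11.8, so A = (-0.43240, -11.792). ∠SAP = 86.1° gives AP at 1.8000° from the x-axis; with |AP| = 27.4, P = (26.954, -10.931). ∠APV = 85.0° gives PV at 96.800° from the x-axis; with |PV| = 24.2, V = (24.089, 13.098). The perpendicularity gives VU at right angles to PV, so VU runs at -173.20°; with |VU| = 23.5, U = (0.75402, 10.316). VU is perpendicular to UW, so UW runs at -83.200°; with |UW| = 22.2, W = (3.3826, -11.728). ∠UWR = 126.9° gives WR at -30.100° from the x-axis; with |WR| = 15.6, R = (16.879, -19.552). Then |AR| = |R − A| = 18.971.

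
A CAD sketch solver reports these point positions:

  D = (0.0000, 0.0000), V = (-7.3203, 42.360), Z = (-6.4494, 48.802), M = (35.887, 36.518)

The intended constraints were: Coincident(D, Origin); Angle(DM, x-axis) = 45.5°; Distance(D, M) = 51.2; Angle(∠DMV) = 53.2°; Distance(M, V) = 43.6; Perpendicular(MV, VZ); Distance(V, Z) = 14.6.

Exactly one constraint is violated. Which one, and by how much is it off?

Distance(V, Z) = 14.6 — off by 8.10.

D = (0.00, 0.00) ✓; DM at 45.50° ✓; |DM| = 51.20 ✓; ∠DMV = 53.20° ✓; |MV| = 43.60 ✓; ∠(MV, VZ) = 90.00° ✓; |VZ| = 6.501 ✗.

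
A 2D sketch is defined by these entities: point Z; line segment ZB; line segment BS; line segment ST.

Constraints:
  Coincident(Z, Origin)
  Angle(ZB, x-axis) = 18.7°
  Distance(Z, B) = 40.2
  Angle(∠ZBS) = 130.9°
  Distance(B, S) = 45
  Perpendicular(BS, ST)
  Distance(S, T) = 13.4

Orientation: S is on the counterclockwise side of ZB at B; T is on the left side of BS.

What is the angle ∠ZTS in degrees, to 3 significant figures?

103°

Z is at the origin; ZB runs at 18.7° with length 40.2, so B = 40.2·(cos 18.7°, sin 18.7°) = (38.1, 12.9). ∠ZBS = 130.9°, so BS runs at 18.7° + (180° − 130.9°) = 67.8° from the x-axis; with |BS| = 45.0, S = B + 45.0·(cos 67.8°, sin 67.8°) = (55.1, 54.6). BS is perpendicular to ST; with |ST| = 13.4 on the left of BS, T = S + 13.4·(-0.926, 0.378) = (42.7, 59.6). Then cos ∠ZTS = TZ·TS / (|TZ||TS|), giving 103°.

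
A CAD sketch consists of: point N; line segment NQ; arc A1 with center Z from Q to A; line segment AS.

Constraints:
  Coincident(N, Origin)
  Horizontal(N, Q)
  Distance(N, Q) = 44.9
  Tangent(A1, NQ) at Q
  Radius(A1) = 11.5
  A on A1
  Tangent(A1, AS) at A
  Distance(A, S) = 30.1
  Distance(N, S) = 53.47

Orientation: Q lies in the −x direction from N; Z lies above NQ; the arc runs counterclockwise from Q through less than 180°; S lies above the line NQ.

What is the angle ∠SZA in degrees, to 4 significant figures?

69.09°

Checks: ∠(ZQ, QN) = 90.00° ✓; |ZQ| = 11.50 ✓; |ZA| = 11.50 ✓; ∠(ZA, AS) = 90.00° ✓; |AS| = 30.10 ✓; |NS| = 53.47 ✓.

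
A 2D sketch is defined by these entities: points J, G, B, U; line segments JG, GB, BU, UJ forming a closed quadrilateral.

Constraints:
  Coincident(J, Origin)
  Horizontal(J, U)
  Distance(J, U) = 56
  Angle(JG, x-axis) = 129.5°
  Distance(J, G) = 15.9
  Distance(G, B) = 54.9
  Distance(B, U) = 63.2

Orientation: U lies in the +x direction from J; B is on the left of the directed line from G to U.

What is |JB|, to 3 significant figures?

60.1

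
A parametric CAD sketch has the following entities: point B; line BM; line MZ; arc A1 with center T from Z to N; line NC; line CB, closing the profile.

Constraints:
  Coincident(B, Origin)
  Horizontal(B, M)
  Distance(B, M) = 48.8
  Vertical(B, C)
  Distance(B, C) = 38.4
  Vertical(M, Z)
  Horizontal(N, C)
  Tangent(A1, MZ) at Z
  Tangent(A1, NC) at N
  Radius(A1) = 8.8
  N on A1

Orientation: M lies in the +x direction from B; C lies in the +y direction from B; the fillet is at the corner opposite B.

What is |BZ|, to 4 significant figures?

57.08

The virtual corner opposite B is at (48.80, 38.40). Since A1 is tangent to MZ there, TZ ⟂ MZ and tangency of A1 to NC means the radius TN is perpendicular to NC, with radius 8.8, so the center T sits 8.8 in from both sides at T = (40.00, 29.60). That places the tangent points at Z = (48.80, 29.60) on MZ and N = (40.00, 38.40) on NC. Then |BZ| = |Z − B| = 57.08.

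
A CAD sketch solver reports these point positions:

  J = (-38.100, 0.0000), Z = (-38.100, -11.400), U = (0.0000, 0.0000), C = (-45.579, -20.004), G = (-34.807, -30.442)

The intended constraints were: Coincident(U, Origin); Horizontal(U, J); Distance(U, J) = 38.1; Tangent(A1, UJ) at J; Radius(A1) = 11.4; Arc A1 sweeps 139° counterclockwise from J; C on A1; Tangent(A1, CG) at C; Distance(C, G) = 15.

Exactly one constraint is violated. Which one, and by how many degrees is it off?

Tangent(A1, CG) at C — off by 3.10°.

U = (0.00, 0.00) ✓; U.y = 0.00, J.y = 0.00 ✓; |UJ| = 38.10 ✓; ∠(ZJ, JU) = 90.00° ✓; |ZJ| = 11.40 ✓; bearing(Z→C) − bearing(Z→J) = 139.0° ✓; |ZC| = 11.40 ✓; ∠(ZC, CG) = 93.10° ✗; |CG| = 15.00 ✓.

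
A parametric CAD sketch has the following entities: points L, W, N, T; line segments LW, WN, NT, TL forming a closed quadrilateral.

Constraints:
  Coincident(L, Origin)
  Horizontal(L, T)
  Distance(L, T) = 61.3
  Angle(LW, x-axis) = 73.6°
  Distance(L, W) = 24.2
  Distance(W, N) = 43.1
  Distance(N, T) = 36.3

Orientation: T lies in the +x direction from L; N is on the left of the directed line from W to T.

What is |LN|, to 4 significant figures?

59.28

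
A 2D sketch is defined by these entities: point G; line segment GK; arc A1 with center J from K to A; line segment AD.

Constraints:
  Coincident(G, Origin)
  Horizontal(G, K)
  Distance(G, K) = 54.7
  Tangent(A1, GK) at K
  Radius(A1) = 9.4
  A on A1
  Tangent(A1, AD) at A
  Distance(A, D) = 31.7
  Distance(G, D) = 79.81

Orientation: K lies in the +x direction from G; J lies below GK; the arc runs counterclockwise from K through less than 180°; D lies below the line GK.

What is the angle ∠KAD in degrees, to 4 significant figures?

113.2°

G is at the origin; GK is horizontal with |GK| = 54.7 and K on the +x side, so K = (54.70, 0.000). The tangent condition forces JK to be normal to GK, so J = K + (0, -9.4) = (54.70, -9.400). Since JA ⟂ AD (tangency), |JD| = √(9.4² + 31.7²) = 33.06 regardless of where A sits on A1. So D lies on both circle(G, 79.81) and circle(J, 33.06); the below-GK intersection is D = (69.71, -38.86). A is the foot of the tangent from D: A = (47.88, -15.87).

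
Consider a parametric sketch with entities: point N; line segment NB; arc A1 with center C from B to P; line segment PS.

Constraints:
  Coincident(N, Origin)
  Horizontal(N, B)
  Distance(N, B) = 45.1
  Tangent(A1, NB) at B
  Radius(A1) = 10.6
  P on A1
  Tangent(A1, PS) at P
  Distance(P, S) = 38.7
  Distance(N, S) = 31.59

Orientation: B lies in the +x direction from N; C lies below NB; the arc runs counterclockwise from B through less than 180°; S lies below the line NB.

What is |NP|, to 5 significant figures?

37.830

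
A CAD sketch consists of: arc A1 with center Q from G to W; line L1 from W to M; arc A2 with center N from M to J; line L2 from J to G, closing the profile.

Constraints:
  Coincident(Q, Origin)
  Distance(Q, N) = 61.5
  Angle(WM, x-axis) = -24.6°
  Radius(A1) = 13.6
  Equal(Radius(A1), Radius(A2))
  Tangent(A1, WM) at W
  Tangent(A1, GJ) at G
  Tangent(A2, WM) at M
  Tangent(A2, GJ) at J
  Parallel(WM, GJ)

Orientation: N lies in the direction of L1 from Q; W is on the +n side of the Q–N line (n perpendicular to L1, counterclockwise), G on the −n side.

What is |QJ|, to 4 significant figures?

62.99

The slot axis is L1's direction at -24.6°, so u = (cos -24.6°, sin -24.6°) = (0.9092, -0.4163) and n = (−sin -24.6°, cos -24.6°) = (0.4163, 0.9092). Q is at the origin and N lies 61.5 along u from Q, so N = 61.5·u = (55.92, -25.60). Tangency of A1 to both parallel lines with radius 13.6 puts W and G at Q ± 13.6·n: W = (5.661, 12.37), G = (-5.661, -12.37). Equal radii place M and J the same way about N: M = N + 13.6·n = (61.58, -13.24), J = N − 13.6·n = (50.26, -37.97). Then |QJ| = |J − Q| = 62.99.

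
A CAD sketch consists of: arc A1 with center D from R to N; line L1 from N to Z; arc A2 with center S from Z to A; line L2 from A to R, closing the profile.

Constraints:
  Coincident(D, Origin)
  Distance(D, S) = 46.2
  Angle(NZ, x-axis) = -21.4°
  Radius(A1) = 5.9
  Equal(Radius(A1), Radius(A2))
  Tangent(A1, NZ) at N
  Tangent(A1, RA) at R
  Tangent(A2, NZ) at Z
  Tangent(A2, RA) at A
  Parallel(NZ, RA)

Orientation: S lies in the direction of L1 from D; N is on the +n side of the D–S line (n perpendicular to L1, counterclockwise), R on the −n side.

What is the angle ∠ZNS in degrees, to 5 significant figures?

7.2776°

Tangency of A1 to both parallel lines with radius 5.9 puts N and R at D ± 5.9·n: N = (2.1528, 5.4932), R = (-2.1528, -5.4932). Equal radii place Z and A the same way about S: Z = S + 5.9·n = (45.168, -11.364), A = S − 5.9·n = (40.862, -22.351). Then cos ∠ZNS = NZ·NS / (|NZ||NS|), giving 7.2776°.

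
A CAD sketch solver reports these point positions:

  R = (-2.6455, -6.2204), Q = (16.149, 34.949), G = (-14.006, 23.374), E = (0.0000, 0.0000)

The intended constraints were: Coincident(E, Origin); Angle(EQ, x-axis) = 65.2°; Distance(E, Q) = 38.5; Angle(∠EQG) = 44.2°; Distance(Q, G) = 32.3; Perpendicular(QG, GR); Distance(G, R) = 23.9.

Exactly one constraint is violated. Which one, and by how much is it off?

Distance(G, R) = 23.9 — off by 7.80.

E = (0.00, 0.00) ✓; EQ at 65.20° ✓; |EQ| = 38.50 ✓; ∠EQG = 44.20° ✓; |QG| = 32.30 ✓; ∠(QG, GR) = 90.00° ✓; |GR| = 31.70 ✗.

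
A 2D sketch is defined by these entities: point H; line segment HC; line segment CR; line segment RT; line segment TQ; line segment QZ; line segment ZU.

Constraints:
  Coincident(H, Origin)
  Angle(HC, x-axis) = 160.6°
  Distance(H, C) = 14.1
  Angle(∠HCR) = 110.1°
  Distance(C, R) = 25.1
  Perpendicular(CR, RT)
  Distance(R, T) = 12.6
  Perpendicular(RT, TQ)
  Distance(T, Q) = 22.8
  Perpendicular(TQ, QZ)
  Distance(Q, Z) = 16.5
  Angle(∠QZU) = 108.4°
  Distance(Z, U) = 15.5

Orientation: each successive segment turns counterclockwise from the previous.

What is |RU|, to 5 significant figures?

11.950

H is at the origin; HC runs at 160.6° with length 14.1, so C = (-13.299, 4.6835). ∠HCR = 110.1° gives CR at -129.50° from the x-axis; with |CR| = 25.1, R = (-29.265, -14.684). CR ⟂ RT, so RT runs at -39.500°; with |RT| = 12.6, T = (-19.543, -22.699). The perpendicularity gives TQ at right angles to RT, so TQ runs at 50.500°; with |TQ| = 22.8, Q = (-5.0399, -5.1059). TQ is perpendicular to QZ, so QZ runs at 140.50°; with |QZ| = 16.5, Z = (-17.772, 5.3894). ∠QZU = 108.4° gives ZU at -147.90° from the x-axis; with |ZU| = 15.5, U = (-30.902, -2.8472). Then |RU| = |U − R| = 11.950.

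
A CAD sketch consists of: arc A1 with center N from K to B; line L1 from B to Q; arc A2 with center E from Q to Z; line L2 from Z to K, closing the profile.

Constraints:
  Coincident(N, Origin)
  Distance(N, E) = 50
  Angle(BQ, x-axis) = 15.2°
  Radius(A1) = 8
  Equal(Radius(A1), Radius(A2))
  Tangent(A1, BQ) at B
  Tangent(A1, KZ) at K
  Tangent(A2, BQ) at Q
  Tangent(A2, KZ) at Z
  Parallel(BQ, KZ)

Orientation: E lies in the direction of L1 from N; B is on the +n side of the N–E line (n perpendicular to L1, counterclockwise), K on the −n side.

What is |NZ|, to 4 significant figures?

50.64

The slot axis is L1's direction at 15.2°, so u = (cos 15.2°, sin 15.2°) = (0.9650, 0.2622) and n = (−sin 15.2°, cos 15.2°) = (-0.2622, 0.9650). N is at the origin and E lies 50.0 along u from N, so E = 50.0·u = (48.25, 13.11). Tangency of A1 to both parallel lines with radius 8.0 puts B and K at N ± 8.0·n: B = (-2.098, 7.720), K = (2.098, -7.720). Equal radii place Q and Z the same way about E: Q = E + 8.0·n = (46.15, 20.83), Z = E − 8.0·n = (50.35, 5.389). Then |NZ| = |Z − N| = 50.64.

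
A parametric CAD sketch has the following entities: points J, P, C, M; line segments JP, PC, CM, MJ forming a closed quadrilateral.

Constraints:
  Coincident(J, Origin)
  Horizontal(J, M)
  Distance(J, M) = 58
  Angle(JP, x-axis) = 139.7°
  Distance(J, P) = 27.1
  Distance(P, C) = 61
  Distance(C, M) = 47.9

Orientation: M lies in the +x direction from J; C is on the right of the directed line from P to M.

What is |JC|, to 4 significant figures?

34.44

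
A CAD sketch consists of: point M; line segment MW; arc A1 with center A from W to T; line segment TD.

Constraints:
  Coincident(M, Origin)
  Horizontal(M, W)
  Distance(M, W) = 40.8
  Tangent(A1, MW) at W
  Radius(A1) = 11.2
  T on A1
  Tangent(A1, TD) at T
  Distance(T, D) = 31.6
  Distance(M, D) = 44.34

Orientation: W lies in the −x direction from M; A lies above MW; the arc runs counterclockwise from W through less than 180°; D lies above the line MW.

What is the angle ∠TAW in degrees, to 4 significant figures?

74.64°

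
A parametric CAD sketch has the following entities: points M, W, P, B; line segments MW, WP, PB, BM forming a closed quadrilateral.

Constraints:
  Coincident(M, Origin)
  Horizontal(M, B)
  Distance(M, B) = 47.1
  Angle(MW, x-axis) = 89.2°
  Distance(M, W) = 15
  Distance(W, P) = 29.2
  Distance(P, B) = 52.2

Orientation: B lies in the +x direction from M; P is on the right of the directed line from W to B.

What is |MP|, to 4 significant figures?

14.36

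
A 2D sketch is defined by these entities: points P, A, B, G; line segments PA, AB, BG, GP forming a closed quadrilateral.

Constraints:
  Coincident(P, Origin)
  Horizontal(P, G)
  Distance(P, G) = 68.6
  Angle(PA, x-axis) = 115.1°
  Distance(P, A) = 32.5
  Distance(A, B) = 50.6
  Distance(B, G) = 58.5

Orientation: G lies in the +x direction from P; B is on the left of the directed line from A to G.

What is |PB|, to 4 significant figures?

57.78

Checks: |AB| = 50.60 ✓; |BG| = 58.50 ✓.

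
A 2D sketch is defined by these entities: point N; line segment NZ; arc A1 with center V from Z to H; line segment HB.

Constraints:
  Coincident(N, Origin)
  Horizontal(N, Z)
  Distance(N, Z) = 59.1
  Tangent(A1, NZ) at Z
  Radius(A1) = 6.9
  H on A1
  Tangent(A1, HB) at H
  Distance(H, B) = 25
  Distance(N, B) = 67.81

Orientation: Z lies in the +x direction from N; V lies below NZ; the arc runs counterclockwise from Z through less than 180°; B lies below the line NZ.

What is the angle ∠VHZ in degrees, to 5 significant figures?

37.030°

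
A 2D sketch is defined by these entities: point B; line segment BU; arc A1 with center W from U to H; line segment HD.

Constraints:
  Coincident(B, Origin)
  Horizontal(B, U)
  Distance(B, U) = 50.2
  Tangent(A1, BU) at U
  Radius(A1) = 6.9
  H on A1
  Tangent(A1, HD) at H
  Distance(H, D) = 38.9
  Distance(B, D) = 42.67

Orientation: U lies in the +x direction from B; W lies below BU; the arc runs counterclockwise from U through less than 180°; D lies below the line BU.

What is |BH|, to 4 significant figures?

44.52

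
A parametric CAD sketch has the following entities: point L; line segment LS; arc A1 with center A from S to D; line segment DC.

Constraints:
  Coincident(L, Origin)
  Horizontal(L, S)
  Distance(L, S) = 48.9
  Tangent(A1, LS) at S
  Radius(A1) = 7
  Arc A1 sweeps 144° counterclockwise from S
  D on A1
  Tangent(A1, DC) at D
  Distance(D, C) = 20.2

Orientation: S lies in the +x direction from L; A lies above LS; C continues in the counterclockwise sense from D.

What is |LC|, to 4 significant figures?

44.12

L is at the origin; LS is horizontal with |LS| = 48.9 and S on the +x side, so S = (48.90, 0.000). Tangency of A1 to LS means the radius AS is perpendicular to LS, so A = S + (0, 7) = (48.90, 7.000). On A1, S sits at bearing -90° from A; a 144° counterclockwise sweep puts D at bearing 54°, so D = A + 7.0·(cos 54°, sin 54°) = (53.01, 12.66). The tangent condition forces AD to be normal to DC, so DC runs along (−sin 54°, cos 54°); with |DC| = 20.2, C = (36.67, 24.54). Then |LC| = |C − L| = 44.12.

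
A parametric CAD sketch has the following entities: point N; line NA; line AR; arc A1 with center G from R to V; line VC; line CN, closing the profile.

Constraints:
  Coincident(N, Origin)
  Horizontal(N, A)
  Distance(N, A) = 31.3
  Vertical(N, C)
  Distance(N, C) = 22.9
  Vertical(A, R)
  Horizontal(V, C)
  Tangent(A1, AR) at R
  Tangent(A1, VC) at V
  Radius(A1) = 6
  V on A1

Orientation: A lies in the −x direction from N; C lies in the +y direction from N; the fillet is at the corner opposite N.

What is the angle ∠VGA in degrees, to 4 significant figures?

160.5°

N is at the origin; N and A share the same y with |NA| = 31.3 and A on the −x side, so A = (-31.30, 0.000). NC is vertical with |NC| = 22.9 and C on the +y side, so C = (0.000, 22.90). The virtual corner opposite N is at (-31.30, 22.90). Since A1 is tangent to AR there, GR ⟂ AR and the tangent condition forces GV to be normal to VC, with radius 6.0, so the center G sits 6.0 in from both sides at G = (-25.30, 16.90). That places the tangent points at R = (-31.30, 16.90) on AR and V = (-25.30, 22.90) on VC. Then cos ∠VGA = GV·GA / (|GV||GA|), giving 160.5°.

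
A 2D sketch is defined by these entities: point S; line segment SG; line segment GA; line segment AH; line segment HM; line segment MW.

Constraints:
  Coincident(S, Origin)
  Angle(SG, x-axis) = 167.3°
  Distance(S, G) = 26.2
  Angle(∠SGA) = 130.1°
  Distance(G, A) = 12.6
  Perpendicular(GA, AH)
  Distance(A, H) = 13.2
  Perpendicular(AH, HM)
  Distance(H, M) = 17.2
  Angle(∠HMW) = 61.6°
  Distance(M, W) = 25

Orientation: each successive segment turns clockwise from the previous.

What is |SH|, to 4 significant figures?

30.26

S is at the origin; SG runs at 167.3° with length 26.2, so G = (-25.56, 5.760). ∠SGA = 130.1° gives GA at 117.4° from the x-axis; with |GA| = 12.6, A = (-31.36, 16.95). GA is perpendicular to AH, so AH runs at 27.40°; with |AH| = 13.2, H = (-19.64, 23.02). Then |SH| = |H − S| = 30.26.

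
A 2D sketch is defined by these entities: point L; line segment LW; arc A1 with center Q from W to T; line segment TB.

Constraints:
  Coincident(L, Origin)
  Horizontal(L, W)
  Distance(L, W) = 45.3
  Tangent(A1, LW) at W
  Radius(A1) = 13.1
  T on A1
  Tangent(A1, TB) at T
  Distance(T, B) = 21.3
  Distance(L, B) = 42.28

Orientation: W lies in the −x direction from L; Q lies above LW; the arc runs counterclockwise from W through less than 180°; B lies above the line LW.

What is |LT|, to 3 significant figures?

34.1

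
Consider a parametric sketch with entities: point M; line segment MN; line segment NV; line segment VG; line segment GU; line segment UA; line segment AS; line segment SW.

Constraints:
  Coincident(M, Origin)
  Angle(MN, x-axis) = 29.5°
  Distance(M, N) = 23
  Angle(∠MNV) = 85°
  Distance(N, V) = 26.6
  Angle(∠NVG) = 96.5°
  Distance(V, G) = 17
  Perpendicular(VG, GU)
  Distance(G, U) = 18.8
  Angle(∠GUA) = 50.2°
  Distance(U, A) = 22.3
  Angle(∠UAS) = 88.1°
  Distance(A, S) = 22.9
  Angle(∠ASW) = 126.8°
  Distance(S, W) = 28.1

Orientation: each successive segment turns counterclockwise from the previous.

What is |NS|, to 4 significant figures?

43.00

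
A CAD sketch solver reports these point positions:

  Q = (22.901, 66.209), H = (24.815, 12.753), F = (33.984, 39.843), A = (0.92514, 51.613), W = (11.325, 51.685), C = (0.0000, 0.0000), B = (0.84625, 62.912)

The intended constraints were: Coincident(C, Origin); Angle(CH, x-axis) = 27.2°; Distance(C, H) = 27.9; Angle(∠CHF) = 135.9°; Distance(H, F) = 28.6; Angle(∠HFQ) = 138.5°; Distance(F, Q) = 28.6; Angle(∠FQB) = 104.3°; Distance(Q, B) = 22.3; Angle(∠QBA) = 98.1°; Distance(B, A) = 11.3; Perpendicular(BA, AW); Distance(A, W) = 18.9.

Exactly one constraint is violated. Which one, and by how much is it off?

Distance(A, W) = 18.9 — off by 8.50.

C = (0.00, 0.00) ✓; CH at 27.20° ✓; |CH| = 27.90 ✓; ∠CHF = 135.9° ✓; |HF| = 28.60 ✓; ∠HFQ = 138.5° ✓; |FQ| = 28.60 ✓; ∠FQB = 104.3° ✓; |QB| = 22.30 ✓; ∠QBA = 98.10° ✓; |BA| = 11.30 ✓; ∠(BA, AW) = 90.00° ✓; |AW| = 10.40 ✗.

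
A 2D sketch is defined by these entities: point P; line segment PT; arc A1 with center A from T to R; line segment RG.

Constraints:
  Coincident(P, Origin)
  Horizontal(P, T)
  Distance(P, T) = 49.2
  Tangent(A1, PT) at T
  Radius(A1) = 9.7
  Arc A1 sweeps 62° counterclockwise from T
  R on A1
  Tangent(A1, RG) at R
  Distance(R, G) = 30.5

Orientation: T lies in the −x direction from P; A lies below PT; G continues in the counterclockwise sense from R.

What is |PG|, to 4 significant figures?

78.90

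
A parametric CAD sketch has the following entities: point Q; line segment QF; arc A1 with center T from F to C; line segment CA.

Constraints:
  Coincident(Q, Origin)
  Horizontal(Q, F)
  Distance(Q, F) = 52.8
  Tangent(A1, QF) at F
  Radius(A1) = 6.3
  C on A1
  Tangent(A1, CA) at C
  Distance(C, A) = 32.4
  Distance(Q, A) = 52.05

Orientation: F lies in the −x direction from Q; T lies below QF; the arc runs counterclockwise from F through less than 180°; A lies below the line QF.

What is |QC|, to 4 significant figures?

58.66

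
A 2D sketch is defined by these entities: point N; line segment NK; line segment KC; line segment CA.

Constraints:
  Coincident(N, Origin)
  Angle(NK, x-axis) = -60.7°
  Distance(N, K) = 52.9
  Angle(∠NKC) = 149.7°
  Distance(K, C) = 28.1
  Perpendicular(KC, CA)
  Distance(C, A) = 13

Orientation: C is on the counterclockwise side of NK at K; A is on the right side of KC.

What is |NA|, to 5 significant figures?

83.772

N is at the origin; NK runs at -60.7° with length 52.9, so K = 52.9·(cos -60.7°, sin -60.7°) = (25.888, -46.132). ∠NKC = 149.7°, so KC runs at -60.7° + (180° − 149.7°) = -30.400° from the x-axis; with |KC| = 28.1, C = K + 28.1·(cos -30.400°, sin -30.400°) = (50.125, -60.352). KC ⟂ CA; with |CA| = 13.0 on the right of KC, A = C + 13.0·(-0.50603, -0.86251) = (43.547, -71.565). Then |NA| = |A − N| = 83.772.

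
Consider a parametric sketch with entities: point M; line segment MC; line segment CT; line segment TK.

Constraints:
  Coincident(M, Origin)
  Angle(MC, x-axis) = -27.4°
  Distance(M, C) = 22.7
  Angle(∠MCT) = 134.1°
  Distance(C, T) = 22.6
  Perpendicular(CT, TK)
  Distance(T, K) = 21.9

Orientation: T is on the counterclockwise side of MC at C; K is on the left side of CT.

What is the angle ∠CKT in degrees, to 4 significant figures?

45.90°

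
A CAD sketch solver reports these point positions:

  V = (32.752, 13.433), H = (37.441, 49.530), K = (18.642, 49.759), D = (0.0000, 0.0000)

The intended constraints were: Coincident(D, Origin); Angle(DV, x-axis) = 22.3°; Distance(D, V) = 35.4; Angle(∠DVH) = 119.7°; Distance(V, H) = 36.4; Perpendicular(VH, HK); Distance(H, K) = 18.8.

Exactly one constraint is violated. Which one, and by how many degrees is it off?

Perpendicular(VH, HK) — off by 6.70°.

D = (0.00, 0.00) ✓; DV at 22.30° ✓; |DV| = 35.40 ✓; ∠DVH = 119.7° ✓; |VH| = 36.40 ✓; ∠(VH, HK) = 96.70° ✗; |HK| = 18.80 ✓.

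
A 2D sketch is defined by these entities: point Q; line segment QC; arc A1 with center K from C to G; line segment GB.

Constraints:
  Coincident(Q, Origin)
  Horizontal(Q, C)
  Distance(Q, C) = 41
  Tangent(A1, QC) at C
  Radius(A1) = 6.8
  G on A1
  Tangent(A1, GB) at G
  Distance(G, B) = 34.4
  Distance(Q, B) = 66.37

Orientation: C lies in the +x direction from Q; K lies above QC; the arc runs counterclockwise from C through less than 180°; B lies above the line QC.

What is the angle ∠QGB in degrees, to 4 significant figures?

106.0°

Q is at the origin; QC is horizontal with |QC| = 41.0 and C on the +x side, so C = (41.00, 0.000). The tangent condition forces KC to be normal to QC, so K = C + (0, 6.8) = (41.00, 6.800). Since KG ⟂ GB (tangency), |KB| = √(6.8² + 34.4²) = 35.07 regardless of where G sits on A1. So B lies on both circle(Q, 66.37) and circle(K, 35.07); the above-QC intersection is B = (53.21, 39.67). G is the foot of the tangent from B: G = (47.71, 5.714).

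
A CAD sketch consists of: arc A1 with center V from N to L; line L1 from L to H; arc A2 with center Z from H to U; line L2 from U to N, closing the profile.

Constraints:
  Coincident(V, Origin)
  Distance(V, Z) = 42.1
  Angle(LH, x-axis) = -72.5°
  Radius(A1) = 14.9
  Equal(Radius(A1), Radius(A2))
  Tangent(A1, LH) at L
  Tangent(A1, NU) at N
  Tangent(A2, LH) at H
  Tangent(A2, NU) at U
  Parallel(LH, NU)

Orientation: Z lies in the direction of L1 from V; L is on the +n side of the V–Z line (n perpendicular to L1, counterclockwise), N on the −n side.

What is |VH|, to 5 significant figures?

44.659

The slot axis is L1's direction at -72.5°, so u = (cos -72.5°, sin -72.5°) = (0.30071, -0.95372) and n = (−sin -72.5°, cos -72.5°) = (0.95372, 0.30071). V is at the origin and Z lies 42.1 along u from V, so Z = 42.1·u = (12.660, -40.151). Tangency of A1 to both parallel lines with radius 14.9 puts L and N at V ± 14.9·n: L = (14.210, 4.4805), N = (-14.210, -4.4805). Equal radii place H and U the same way about Z: H = Z + 14.9·n = (26.870, -35.671), U = Z − 14.9·n = (-1.5507, -44.632). Then |VH| = |H − V| = 44.659.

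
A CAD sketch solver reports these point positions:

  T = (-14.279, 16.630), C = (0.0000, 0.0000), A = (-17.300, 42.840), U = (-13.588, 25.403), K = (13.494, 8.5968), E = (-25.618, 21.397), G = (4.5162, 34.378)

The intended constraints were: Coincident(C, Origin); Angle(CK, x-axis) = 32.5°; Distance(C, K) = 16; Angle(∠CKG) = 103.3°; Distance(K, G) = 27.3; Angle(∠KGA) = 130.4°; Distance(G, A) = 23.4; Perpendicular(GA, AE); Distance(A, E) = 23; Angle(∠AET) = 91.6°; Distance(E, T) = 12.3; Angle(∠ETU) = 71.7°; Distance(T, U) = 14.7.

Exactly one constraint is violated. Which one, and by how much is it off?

Distance(T, U) = 14.7 — off by 5.90.

C = (0.00, 0.00) ✓; CK at 32.50° ✓; |CK| = 16.00 ✓; ∠CKG = 103.3° ✓; |KG| = 27.30 ✓; ∠KGA = 130.4° ✓; |GA| = 23.40 ✓; ∠(GA, AE) = 90.00° ✓; |AE| = 23.00 ✓; ∠AET = 91.60° ✓; |ET| = 12.30 ✓; ∠ETU = 71.70° ✓; |TU| = 8.800 ✗.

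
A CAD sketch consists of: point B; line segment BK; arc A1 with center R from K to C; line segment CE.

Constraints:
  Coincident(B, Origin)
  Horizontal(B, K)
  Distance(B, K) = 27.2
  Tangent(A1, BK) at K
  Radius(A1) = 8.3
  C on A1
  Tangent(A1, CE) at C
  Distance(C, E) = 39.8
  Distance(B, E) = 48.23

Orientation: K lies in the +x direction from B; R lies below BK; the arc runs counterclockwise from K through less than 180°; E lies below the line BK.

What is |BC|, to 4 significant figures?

20.26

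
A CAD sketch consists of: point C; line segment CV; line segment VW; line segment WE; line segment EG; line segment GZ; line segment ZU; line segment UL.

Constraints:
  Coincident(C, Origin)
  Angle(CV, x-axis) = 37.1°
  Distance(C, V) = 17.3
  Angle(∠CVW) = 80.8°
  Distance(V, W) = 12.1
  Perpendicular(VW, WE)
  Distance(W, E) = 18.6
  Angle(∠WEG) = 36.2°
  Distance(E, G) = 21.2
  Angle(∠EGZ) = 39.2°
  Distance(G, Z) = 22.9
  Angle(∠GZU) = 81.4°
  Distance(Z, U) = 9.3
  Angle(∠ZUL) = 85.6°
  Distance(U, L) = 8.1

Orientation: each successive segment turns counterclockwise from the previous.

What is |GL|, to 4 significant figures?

15.49

∠GZU = 81.4° gives ZU at -110.5° from the x-axis; with |ZU| = 9.3, U = (-10.19, 11.49). ∠ZUL = 85.6° gives UL at -16.10° from the x-axis; with |UL| = 8.1, L = (-2.413, 9.246). Then |GL| = |L − G| = 15.49.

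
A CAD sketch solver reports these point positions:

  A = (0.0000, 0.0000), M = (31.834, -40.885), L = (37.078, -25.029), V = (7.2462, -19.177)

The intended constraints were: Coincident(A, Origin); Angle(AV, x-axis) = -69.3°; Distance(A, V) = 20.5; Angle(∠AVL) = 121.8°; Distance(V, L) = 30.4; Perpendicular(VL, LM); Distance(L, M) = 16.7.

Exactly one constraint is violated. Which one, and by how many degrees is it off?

Perpendicular(VL, LM) — off by 7.20°.

A = (0.00, 0.00) ✓; AV at -69.30° ✓; |AV| = 20.50 ✓; ∠AVL = 121.8° ✓; |VL| = 30.40 ✓; ∠(VL, LM) = 97.20° ✗; |LM| = 16.70 ✓.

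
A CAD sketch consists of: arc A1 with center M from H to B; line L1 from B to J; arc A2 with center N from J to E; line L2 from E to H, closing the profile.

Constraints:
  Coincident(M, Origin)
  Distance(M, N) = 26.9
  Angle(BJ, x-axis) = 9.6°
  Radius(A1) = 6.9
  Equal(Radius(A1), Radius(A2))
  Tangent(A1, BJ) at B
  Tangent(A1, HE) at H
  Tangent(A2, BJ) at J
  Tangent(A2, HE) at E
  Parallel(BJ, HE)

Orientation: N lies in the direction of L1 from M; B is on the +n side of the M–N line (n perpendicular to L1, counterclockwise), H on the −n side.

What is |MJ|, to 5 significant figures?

27.771

Tangency of A1 to both parallel lines with radius 6.9 puts B and H at M ± 6.9·n: B = (-1.1507, 6.8034), H = (1.1507, -6.8034). Equal radii place J and E the same way about N: J = N + 6.9·n = (25.373, 11.289), E = N − 6.9·n = (27.674, -2.3173). Then |MJ| = |J − M| = 27.771.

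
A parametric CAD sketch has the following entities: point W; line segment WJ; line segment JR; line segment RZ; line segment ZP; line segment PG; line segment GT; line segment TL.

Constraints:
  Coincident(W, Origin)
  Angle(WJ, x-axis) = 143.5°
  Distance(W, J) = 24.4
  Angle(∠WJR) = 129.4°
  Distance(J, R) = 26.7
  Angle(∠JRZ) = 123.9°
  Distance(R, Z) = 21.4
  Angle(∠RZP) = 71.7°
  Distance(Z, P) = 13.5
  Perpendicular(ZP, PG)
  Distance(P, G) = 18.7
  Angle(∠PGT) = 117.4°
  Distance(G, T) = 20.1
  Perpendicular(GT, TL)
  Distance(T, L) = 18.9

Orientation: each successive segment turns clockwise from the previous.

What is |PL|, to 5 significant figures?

28.798

∠PGT = 117.4° gives GT at 135.90° from the x-axis; with |GT| = 20.1, T = (-31.714, 49.250). GT ⟂ TL, so TL runs at 45.900°; with |TL| = 18.9, L = (-18.561, 62.823). Then |PL| = |L − P| = 28.798.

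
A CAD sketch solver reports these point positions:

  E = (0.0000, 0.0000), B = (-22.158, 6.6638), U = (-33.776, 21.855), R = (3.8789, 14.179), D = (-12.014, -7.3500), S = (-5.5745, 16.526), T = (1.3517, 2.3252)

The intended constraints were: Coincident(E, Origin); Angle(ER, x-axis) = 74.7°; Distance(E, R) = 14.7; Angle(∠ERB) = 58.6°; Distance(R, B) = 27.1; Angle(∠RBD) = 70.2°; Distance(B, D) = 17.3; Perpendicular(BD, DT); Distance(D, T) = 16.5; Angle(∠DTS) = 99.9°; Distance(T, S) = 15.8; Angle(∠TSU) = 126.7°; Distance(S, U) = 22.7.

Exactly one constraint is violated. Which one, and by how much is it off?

Distance(S, U) = 22.7 — off by 6.00.

E = (0.00, 0.00) ✓; ER at 74.70° ✓; |ER| = 14.70 ✓; ∠ERB = 58.60° ✓; |RB| = 27.10 ✓; ∠RBD = 70.20° ✓; |BD| = 17.30 ✓; ∠(BD, DT) = 90.00° ✓; |DT| = 16.50 ✓; ∠DTS = 99.90° ✓; |TS| = 15.80 ✓; ∠TSU = 126.7° ✓; |SU| = 28.70 ✗.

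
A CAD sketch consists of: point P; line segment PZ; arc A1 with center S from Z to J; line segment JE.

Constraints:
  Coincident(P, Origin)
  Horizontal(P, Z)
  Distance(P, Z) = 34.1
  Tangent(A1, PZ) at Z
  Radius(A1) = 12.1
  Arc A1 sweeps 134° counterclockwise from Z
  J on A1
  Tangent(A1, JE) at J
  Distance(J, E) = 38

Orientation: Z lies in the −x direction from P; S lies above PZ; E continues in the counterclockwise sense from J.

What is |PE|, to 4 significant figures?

70.51

On A1, Z sits at bearing -90° from S; a 134° counterclockwise sweep puts J at bearing 44°, so J = S + 12.1·(cos 44°, sin 44°) = (-25.40, 20.51). Tangency of A1 to JE means the radius SJ is perpendicular to JE, so JE runs along (−sin 44°, cos 44°); with |JE| = 38.0, E = (-51.79, 47.84). Then |PE| = |E − P| = 70.51.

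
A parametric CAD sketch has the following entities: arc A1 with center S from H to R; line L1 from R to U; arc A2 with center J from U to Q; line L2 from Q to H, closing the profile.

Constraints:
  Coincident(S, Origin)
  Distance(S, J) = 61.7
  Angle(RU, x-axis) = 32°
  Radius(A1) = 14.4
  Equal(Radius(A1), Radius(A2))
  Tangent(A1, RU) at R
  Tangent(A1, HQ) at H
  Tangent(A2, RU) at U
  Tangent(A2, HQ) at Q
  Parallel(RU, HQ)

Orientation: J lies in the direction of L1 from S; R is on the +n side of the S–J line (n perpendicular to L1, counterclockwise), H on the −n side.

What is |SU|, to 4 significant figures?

63.36

Tangency of A1 to both parallel lines with radius 14.4 puts R and H at S ± 14.4·n: R = (-7.631, 12.21), H = (7.631, -12.21). Equal radii place U and Q the same way about J: U = J + 14.4·n = (44.69, 44.91), Q = J − 14.4·n = (59.96, 20.48). Then |SU| = |U − S| = 63.36.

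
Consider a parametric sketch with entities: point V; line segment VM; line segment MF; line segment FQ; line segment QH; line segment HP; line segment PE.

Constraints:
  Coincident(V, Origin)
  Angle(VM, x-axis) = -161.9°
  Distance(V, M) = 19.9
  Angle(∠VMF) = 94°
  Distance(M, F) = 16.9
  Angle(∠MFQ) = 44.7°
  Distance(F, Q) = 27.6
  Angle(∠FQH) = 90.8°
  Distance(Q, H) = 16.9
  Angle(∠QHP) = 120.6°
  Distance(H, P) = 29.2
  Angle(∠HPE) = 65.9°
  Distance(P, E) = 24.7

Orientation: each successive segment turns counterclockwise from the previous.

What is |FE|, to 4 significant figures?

7.615

V is at the origin; VM runs at -161.9° with length 19.9, so M = (-18.92, -6.182). ∠VMF = 94.0° gives MF at -75.90° from the x-axis; with |MF| = 16.9, F = (-14.80, -22.57). ∠MFQ = 44.7° gives FQ at 59.40° from the x-axis; with |FQ| = 27.6, Q = (-0.7486, 1.183). ∠FQH = 90.8° gives QH at 148.6° from the x-axis; with |QH| = 16.9, H = (-15.17, 9.988). ∠QHP = 120.6° gives HP at -152.0° from the x-axis; with |HP| = 29.2, P = (-40.96, -3.720). ∠HPE = 65.9° gives PE at -37.90° from the x-axis; with |PE| = 24.7, E = (-21.47, -18.89). Then |FE| = |E − F| = 7.615.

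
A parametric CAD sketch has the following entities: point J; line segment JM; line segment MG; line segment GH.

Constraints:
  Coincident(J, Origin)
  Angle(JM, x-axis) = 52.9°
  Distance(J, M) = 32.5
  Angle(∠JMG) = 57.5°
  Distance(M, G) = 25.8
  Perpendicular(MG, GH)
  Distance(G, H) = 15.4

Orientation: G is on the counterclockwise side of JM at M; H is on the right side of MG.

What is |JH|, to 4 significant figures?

43.61

J is at the origin; JM runs at 52.9° with length 32.5, so M = 32.5·(cos 52.9°, sin 52.9°) = (19.60, 25.92). ∠JMG = 57.5°, so MG runs at 52.9° + (180° − 57.5°) = 175.4° from the x-axis; with |MG| = 25.8, G = M + 25.8·(cos 175.4°, sin 175.4°) = (-6.113, 27.99). MG is perpendicular to GH; with |GH| = 15.4 on the right of MG, H = G + 15.4·(0.08020, 0.9968) = (-4.878, 43.34). Then |JH| = |H − J| = 43.61.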